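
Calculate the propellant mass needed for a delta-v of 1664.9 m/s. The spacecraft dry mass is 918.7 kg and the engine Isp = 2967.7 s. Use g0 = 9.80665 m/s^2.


ve = Isp * g0 = 2967.7 * 9.80665 = 29103.195205 m/s
mass ratio = exp(dv/ve) = exp(1664.9/29103.195205) = 1.05887474
m_prop = m_dry * (mr - 1) = 918.7 * (1.05887474 - 1)
m_prop = 54.0882 kg

54.0882 kg


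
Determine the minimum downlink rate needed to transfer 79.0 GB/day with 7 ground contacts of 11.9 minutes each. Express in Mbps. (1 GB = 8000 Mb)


total contact time = 7 * 11.9 * 60 = 4998.0000 s
data = 79.0 GB = 632000.0000 Mb
rate = 632000.0000 / 4998.0000 = 126.4506 Mbps

126.4506 Mbps


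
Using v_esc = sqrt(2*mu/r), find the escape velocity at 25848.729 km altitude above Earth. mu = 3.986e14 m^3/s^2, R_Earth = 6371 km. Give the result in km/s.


r = 6371.0 + 25848.729 = 32219.7290 km = 3.2219729e+07 m
v_esc = sqrt(2*mu/r) = sqrt(2*3.986e14 / 3.2219729e+07)
v_esc = 4974.1938 m/s = 4.9742 km/s

4.9742 km/s


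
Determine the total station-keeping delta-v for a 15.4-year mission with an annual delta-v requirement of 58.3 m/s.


dV = rate * years = 58.3 * 15.4
dV = 897.8200 m/s

897.8200 m/s


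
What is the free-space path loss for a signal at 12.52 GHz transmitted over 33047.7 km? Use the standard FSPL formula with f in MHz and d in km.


f = 12.52 GHz = 12520.0000 MHz
d = 33047.7 km
FSPL = 32.44 + 20*log10(12520.0000) + 20*log10(33047.7)
FSPL = 32.44 + 81.9521 + 90.3828
FSPL = 204.7749 dB

204.7749 dB


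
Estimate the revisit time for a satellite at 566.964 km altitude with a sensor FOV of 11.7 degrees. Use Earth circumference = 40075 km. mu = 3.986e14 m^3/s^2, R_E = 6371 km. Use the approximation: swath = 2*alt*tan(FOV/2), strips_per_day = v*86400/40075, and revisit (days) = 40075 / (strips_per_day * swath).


swath = 2*566.964*tan(0.1021018) = 116.1800 km
v = sqrt(mu/r) = 7579.7106 m/s = 7.5797 km/s
strips/day = v*86400/40075 = 7.5797*86400/40075 = 16.3415
coverage/day = strips * swath = 16.3415 * 116.1800 = 1898.5602 km
revisit = 40075 / 1898.5602 = 21.1081 days

21.1081 days


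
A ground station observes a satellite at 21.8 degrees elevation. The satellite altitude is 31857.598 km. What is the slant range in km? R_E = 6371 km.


h = 31857.598 km, el = 21.8 deg
d = -R_E*sin(el) + sqrt((R_E*sin(el))^2 + 2*R_E*h + h^2)
d = -6371.0000*sin(0.3804818) + sqrt((6371.0000*0.3713678)^2 + 2*6371.0000*31857.598 + 31857.598^2)
d = 35402.1760 km

35402.1760 km


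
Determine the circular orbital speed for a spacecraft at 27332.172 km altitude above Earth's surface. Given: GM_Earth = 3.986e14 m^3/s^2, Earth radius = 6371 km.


r = R_E + alt = 6371.0 + 27332.172 = 33703.1720 km = 3.3703172e+07 m
v = sqrt(mu/r) = sqrt(3.986e14 / 3.3703172e+07) = 3439.0086 m/s = 3.4390 km/s

3.4390 km/s


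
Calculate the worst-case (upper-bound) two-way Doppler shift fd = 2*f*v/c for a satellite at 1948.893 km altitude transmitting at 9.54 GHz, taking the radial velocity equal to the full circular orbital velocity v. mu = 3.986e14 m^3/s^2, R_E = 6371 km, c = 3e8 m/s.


r = 8.319893e+06 m
v = sqrt(mu/r) = 6921.6523 m/s (worst-case radial velocity)
f = 9.54 GHz = 9.54e+09 Hz
fd = 2*f*v/c = 2*9.54e+09*6921.6523/3.0e+08
fd = 440217.0836 Hz

440217.0836 Hz


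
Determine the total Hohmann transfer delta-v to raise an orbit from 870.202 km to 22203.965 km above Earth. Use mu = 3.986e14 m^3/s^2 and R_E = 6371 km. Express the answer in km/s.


r1 = 7241.2020 km = 7.241202e+06 m
r2 = 28574.9650 km = 2.8574965e+07 m
dv1 = sqrt(mu/r1)*(sqrt(2*r2/(r1+r2)) - 1) = 1952.6791 m/s
dv2 = sqrt(mu/r2)*(1 - sqrt(2*r1/(r1+r2))) = 1359.9111 m/s
total dv = |dv1| + |dv2| = 1952.6791 + 1359.9111 = 3312.5902 m/s = 3.3126 km/s

3.3126 km/s


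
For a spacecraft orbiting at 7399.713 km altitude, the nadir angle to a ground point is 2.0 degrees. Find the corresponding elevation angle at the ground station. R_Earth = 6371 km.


r = R_E + alt = 13770.7130 km
Law of sines in the satellite / Earth-center / ground-point triangle:
  sin(nadir)/R_E = sin(90 + el)/r  =>  cos(el) = (r/R_E)*sin(nadir)
cos(el) = (13770.7130 / 6371.0000) * sin(2.0 deg) = 0.07543415
el = arccos(0.07543415) = 85.6738 deg
(Earth-central angle = 90 - nadir - el = 2.3262 deg)

85.6738 degrees


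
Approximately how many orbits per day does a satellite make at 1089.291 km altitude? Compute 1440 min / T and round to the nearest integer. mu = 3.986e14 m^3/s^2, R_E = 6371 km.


r = 7.460291e+06 m
T = 2*pi*sqrt(r^3/mu) = 6412.7583 s = 106.8793 min
revs/day = 1440 / 106.8793 = 13.4731
Rounded: 13 revolutions per day

13 revolutions per day


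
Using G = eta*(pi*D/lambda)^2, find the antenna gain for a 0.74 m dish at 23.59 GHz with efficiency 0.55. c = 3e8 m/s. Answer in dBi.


lambda = c/f = 3e8 / 2.359e+10 = 0.01271725 m
G = eta*(pi*D/lambda)^2 = 0.55*(pi*0.74/0.01271725)^2
G = 18379.7351 (linear)
G = 10*log10(18379.7351) = 42.6434 dBi

42.6434 dBi


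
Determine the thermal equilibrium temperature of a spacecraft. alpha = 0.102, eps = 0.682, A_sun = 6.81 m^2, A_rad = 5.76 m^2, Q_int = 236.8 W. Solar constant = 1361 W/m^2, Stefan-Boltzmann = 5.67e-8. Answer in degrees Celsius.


Numerator = alpha*S*A_sun + Q_int = 0.102*1361*6.81 + 236.8 = 1182.1778 W
Denominator = eps*sigma*A_rad = 0.682*5.67e-8*5.76 = 2.2273574e-07 W/K^4
T^4 = 5.3075353e+09 K^4
T = 269.9126 K = -3.2374 C

-3.2374 degrees Celsius


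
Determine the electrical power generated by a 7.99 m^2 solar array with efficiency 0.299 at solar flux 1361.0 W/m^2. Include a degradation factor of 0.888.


P = area * eta * S * degradation
P = 7.99 * 0.299 * 1361.0 * 0.888
P = 2887.2810 W

2887.2810 W


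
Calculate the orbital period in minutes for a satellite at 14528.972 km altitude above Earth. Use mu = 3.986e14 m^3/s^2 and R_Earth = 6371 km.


r = 20899.9720 km = 2.0899972e+07 m
T = 2*pi*sqrt(r^3/mu) = 2*pi*sqrt(9.1292923e+21 / 3.986e14)
T = 30069.7472 s = 501.1625 min

501.1625 minutes


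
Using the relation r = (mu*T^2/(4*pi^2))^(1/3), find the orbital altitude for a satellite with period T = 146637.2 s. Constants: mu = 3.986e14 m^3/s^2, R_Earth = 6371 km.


T = 146637.2 s
r = (mu*T^2/(4*pi^2))^(1/3) = (3.986e14 * 146637.2^2 / (4*pi^2))^(1/3)
r = 6.0101959e+07 m = 60101.9587 km
alt = r - R_E = 60101.9587 - 6371 = 53730.9587 km

53730.9587 km


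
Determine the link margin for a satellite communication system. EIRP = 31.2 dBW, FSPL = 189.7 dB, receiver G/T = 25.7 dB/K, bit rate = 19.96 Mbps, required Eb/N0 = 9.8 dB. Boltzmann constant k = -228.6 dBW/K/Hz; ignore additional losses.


C/N0 = EIRP - FSPL + G/T - k = 31.2 - 189.7 + 25.7 - (-228.6)
C/N0 = 95.8000 dB-Hz
R_b = 19.96 Mbps = 1.996e+07 bps -> 10*log10(R_b) = 73.0016 dB-Hz
Eb/N0 = C/N0 - 10*log10(R_b) = 95.8000 - 73.0016 = 22.7984 dB
Margin = Eb/N0 - Eb/N0_req = 22.7984 - 9.8 = 12.9984 dB (link closes)

12.9984 dB


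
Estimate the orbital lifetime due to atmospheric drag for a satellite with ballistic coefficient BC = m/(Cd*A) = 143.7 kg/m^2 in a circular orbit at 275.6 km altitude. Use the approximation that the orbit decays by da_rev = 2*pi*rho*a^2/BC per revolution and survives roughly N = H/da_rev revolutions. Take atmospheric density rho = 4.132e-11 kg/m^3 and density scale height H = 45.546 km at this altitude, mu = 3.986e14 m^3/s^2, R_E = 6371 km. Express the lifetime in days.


a = R_E + alt = 6646.6000 km = 6.6466e+06 m
da_rev = 2*pi*rho*a^2/BC = 2*pi*4.132e-11*(6.6466e+06)^2/143.7 = 79.814629 m per revolution
N = H/da_rev = 45546.0000 m / 79.814629 m = 570.6473 revolutions
P = 2*pi*sqrt(a^3/mu) = 5392.7531 s
lifetime = N*P = 570.6473 * 5392.7531 = 3.0773598e+06 s = 35.6176 days

35.6176 days


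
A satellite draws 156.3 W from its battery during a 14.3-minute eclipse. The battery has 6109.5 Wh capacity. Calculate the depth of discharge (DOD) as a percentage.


E_used = P * t / 60 = 156.3 * 14.3 / 60 = 37.2515 Wh
DOD = E_used / E_total * 100 = 37.2515 / 6109.5 * 100
DOD = 0.6097307 %

0.6097 %


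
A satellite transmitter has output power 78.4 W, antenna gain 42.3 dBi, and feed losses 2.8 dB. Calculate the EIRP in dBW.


Pt = 78.4 W = 18.9432 dBW
EIRP = Pt_dBW + Gt - losses = 18.9432 + 42.3 - 2.8 = 58.4432 dBW

58.4432 dBW


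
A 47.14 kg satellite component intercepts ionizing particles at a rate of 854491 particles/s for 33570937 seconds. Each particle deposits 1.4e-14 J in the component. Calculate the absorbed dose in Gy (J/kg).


Total energy deposited = rate * time * E_per
  = 854491 * 33570937 * 1.4e-14 = 0.4016049 J
Dose = E_total / mass = 0.4016049 / 47.14
Dose = 0.008519408 Gy

0.0085 Gy


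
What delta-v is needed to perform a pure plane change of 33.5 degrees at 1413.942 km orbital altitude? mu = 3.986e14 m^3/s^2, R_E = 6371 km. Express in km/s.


r = 7784.9420 km = 7.784942e+06 m
V = sqrt(mu/r) = 7155.5160 m/s
di = 33.5 deg = 0.5846853 rad
dV = 2*V*sin(di/2) = 2*7155.5160*sin(0.2923426)
dV = 4124.3860 m/s = 4.1244 km/s

4.1244 km/s


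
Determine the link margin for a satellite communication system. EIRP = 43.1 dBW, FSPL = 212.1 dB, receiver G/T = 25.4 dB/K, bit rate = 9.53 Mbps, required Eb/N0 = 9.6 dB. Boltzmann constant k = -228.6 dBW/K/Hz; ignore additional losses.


C/N0 = EIRP - FSPL + G/T - k = 43.1 - 212.1 + 25.4 - (-228.6)
C/N0 = 85.0000 dB-Hz
R_b = 9.53 Mbps = 9.53e+06 bps -> 10*log10(R_b) = 69.7909 dB-Hz
Eb/N0 = C/N0 - 10*log10(R_b) = 85.0000 - 69.7909 = 15.2091 dB
Margin = Eb/N0 - Eb/N0_req = 15.2091 - 9.6 = 5.6091 dB (link closes)

5.6091 dB


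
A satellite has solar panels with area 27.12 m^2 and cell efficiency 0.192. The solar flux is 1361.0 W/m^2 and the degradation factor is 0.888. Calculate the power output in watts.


P = area * eta * S * degradation
P = 27.12 * 0.192 * 1361.0 * 0.888
P = 6293.0619 W

6293.0619 W


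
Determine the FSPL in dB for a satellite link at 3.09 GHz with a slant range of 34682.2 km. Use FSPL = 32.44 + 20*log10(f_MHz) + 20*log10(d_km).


f = 3.09 GHz = 3090.0000 MHz
d = 34682.2 km
FSPL = 32.44 + 20*log10(3090.0000) + 20*log10(34682.2)
FSPL = 32.44 + 69.7992 + 90.8021
FSPL = 193.0413 dB

193.0413 dB


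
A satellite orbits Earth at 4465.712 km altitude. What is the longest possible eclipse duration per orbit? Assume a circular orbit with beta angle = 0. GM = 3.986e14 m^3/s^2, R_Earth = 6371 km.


r = 10836.7120 km
T = 187.1140 min
Eclipse fraction = arcsin(R_E/r)/pi = arcsin(6371.0000/10836.7120)/pi
= arcsin(0.587909)/pi = 0.2000487
Eclipse duration = 0.2000487 * 187.1140 = 37.4319 min

37.4319 minutes


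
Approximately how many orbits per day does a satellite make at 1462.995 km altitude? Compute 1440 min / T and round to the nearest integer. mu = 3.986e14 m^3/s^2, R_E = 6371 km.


r = 7.833995e+06 m
T = 2*pi*sqrt(r^3/mu) = 6900.5889 s = 115.0098 min
revs/day = 1440 / 115.0098 = 12.5207
Rounded: 13 revolutions per day

13 revolutions per day


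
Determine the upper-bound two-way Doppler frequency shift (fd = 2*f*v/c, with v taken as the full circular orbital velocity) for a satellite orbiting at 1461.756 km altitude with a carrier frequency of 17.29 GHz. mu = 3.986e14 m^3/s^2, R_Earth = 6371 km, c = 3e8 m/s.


r = 7.832756e+06 m
v = sqrt(mu/r) = 7133.6426 m/s (worst-case radial velocity)
f = 17.29 GHz = 1.729e+10 Hz
fd = 2*f*v/c = 2*1.729e+10*7133.6426/3.0e+08
fd = 822271.2058 Hz

822271.2058 Hz


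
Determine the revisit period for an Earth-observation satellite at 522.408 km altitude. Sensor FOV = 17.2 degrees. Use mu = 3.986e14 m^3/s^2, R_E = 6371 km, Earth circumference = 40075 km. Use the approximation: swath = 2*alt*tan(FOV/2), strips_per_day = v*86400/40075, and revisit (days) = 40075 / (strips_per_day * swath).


swath = 2*522.408*tan(0.1500983) = 158.0136 km
v = sqrt(mu/r) = 7604.1672 m/s = 7.6042 km/s
strips/day = v*86400/40075 = 7.6042*86400/40075 = 16.3943
coverage/day = strips * swath = 16.3943 * 158.0136 = 2590.5157 km
revisit = 40075 / 2590.5157 = 15.4699 days

15.4699 days


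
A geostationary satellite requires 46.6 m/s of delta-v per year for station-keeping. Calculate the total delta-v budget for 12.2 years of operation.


dV = rate * years = 46.6 * 12.2
dV = 568.5200 m/s

568.5200 m/s


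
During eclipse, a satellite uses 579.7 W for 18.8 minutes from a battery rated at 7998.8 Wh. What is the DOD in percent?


E_used = P * t / 60 = 579.7 * 18.8 / 60 = 181.6393 Wh
DOD = E_used / E_total * 100 = 181.6393 / 7998.8 * 100
DOD = 2.2708 %

2.2708 %


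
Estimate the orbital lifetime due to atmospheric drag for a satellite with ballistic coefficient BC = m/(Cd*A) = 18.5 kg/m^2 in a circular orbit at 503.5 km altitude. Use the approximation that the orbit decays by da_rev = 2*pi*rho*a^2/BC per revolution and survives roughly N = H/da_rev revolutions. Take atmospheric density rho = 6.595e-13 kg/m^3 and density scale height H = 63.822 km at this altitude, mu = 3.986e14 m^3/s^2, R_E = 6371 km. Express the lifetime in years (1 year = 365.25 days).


a = R_E + alt = 6874.5000 km = 6.8745e+06 m
da_rev = 2*pi*rho*a^2/BC = 2*pi*6.595e-13*(6.8745e+06)^2/18.5 = 10.585349 m per revolution
N = H/da_rev = 63822.0000 m / 10.585349 m = 6029.2770 revolutions
P = 2*pi*sqrt(a^3/mu) = 5672.4790 s
lifetime = N*P = 6029.2770 * 5672.4790 = 3.4200947e+07 s = 395.8443 days
years = 395.8443 / 365.25 = 1.0838 years

1.0838 years


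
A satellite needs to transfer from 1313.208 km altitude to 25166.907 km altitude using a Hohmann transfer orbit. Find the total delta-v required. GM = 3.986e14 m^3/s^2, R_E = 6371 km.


r1 = 7684.2080 km = 7.684208e+06 m
r2 = 31537.9070 km = 3.1537907e+07 m
dv1 = sqrt(mu/r1)*(sqrt(2*r2/(r1+r2)) - 1) = 1931.1885 m/s
dv2 = sqrt(mu/r2)*(1 - sqrt(2*r1/(r1+r2))) = 1329.7382 m/s
total dv = |dv1| + |dv2| = 1931.1885 + 1329.7382 = 3260.9267 m/s = 3.2609 km/s

3.2609 km/s


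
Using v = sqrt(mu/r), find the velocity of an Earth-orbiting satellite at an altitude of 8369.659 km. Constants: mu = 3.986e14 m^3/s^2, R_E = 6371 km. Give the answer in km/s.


r = R_E + alt = 6371.0 + 8369.659 = 14740.6590 km = 1.4740659e+07 m
v = sqrt(mu/r) = sqrt(3.986e14 / 1.4740659e+07) = 5200.0821 m/s = 5.2001 km/s

5.2001 km/s


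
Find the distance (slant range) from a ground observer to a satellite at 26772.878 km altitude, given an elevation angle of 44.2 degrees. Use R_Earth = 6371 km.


h = 26772.878 km, el = 44.2 deg
d = -R_E*sin(el) + sqrt((R_E*sin(el))^2 + 2*R_E*h + h^2)
d = -6371.0000*sin(0.7714355) + sqrt((6371.0000*0.6971651)^2 + 2*6371.0000*26772.878 + 26772.878^2)
d = 28386.0196 km

28386.0196 km


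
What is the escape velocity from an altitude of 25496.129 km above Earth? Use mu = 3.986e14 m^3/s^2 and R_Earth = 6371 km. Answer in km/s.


r = 6371.0 + 25496.129 = 31867.1290 km = 3.1867129e+07 m
v_esc = sqrt(2*mu/r) = sqrt(2*3.986e14 / 3.1867129e+07)
v_esc = 5001.6371 m/s = 5.0016 km/s

5.0016 km/s


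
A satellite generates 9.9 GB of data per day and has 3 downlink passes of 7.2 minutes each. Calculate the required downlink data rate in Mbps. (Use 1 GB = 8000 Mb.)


total contact time = 3 * 7.2 * 60 = 1296.0000 s
data = 9.9 GB = 79200.0000 Mb
rate = 79200.0000 / 1296.0000 = 61.1111 Mbps

61.1111 Mbps


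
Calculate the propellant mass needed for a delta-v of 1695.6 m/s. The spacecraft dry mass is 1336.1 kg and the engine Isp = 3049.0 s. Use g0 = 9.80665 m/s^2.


ve = Isp * g0 = 3049.0 * 9.80665 = 29900.475850 m/s
mass ratio = exp(dv/ve) = exp(1695.6/29900.475850) = 1.05834686
m_prop = m_dry * (mr - 1) = 1336.1 * (1.05834686 - 1)
m_prop = 77.9572 kg

77.9572 kg


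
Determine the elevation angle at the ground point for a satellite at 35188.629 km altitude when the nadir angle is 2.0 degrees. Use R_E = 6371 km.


r = R_E + alt = 41559.6290 km
Law of sines in the satellite / Earth-center / ground-point triangle:
  sin(nadir)/R_E = sin(90 + el)/r  =>  cos(el) = (r/R_E)*sin(nadir)
cos(el) = (41559.6290 / 6371.0000) * sin(2.0 deg) = 0.2276582
el = arccos(0.2276582) = 76.8408 deg
(Earth-central angle = 90 - nadir - el = 11.1592 deg)

76.8408 degrees


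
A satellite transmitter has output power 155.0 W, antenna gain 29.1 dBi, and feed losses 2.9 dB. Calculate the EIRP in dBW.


Pt = 155.0 W = 21.9033 dBW
EIRP = Pt_dBW + Gt - losses = 21.9033 + 29.1 - 2.9 = 48.1033 dBW

48.1033 dBW


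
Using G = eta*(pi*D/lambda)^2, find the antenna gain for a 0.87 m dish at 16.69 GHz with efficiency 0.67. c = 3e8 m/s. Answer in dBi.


lambda = c/f = 3e8 / 1.669e+10 = 0.01797484 m
G = eta*(pi*D/lambda)^2 = 0.67*(pi*0.87/0.01797484)^2
G = 15491.1342 (linear)
G = 10*log10(15491.1342) = 41.9008 dBi

41.9008 dBi


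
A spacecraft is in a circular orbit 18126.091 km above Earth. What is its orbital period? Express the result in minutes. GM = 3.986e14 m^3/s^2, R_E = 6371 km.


r = 24497.0910 km = 2.4497091e+07 m
T = 2*pi*sqrt(r^3/mu) = 2*pi*sqrt(1.4700887e+22 / 3.986e14)
T = 38157.7707 s = 635.9628 min

635.9628 minutes


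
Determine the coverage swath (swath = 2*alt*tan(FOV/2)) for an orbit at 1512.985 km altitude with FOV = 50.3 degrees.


FOV = 50.3 deg = 0.8779006 rad
swath = 2 * alt * tan(FOV/2) = 2 * 1512.985 * tan(0.4389503)
swath = 2 * 1512.985 * 0.4694988
swath = 1420.6893 km

1420.6893 km


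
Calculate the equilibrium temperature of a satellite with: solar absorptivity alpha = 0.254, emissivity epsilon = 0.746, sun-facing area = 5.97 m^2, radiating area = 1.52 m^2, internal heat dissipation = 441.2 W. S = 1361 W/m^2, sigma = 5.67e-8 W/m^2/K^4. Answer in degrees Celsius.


Numerator = alpha*S*A_sun + Q_int = 0.254*1361*5.97 + 441.2 = 2504.9932 W
Denominator = eps*sigma*A_rad = 0.746*5.67e-8*1.52 = 6.4293264e-08 W/K^4
T^4 = 3.8961985e+10 K^4
T = 444.2836 K = 171.1336 C

171.1336 degrees Celsius


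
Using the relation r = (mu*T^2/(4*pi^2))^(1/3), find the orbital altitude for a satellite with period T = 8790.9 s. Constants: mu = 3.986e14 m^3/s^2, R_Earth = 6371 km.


T = 8790.9 s
r = (mu*T^2/(4*pi^2))^(1/3) = (3.986e14 * 8790.9^2 / (4*pi^2))^(1/3)
r = 9.2062213e+06 m = 9206.2213 km
alt = r - R_E = 9206.2213 - 6371 = 2835.2213 km

2835.2213 km


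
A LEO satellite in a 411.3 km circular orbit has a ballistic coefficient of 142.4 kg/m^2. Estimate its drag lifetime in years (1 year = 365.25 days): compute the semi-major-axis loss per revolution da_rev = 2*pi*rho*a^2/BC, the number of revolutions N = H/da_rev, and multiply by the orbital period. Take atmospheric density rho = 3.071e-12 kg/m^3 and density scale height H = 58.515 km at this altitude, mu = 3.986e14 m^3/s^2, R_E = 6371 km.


a = R_E + alt = 6782.3000 km = 6.7823e+06 m
da_rev = 2*pi*rho*a^2/BC = 2*pi*3.071e-12*(6.7823e+06)^2/142.4 = 6.233094 m per revolution
N = H/da_rev = 58515.0000 m / 6.233094 m = 9387.7934 revolutions
P = 2*pi*sqrt(a^3/mu) = 5558.7445 s
lifetime = N*P = 9387.7934 * 5558.7445 = 5.2184345e+07 s = 603.9855 days
years = 603.9855 / 365.25 = 1.6536 years

1.6536 years


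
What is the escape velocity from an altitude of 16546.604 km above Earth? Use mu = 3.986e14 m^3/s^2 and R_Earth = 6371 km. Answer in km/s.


r = 6371.0 + 16546.604 = 22917.6040 km = 2.2917604e+07 m
v_esc = sqrt(2*mu/r) = sqrt(2*3.986e14 / 2.2917604e+07)
v_esc = 5897.9222 m/s = 5.8979 km/s

5.8979 km/s


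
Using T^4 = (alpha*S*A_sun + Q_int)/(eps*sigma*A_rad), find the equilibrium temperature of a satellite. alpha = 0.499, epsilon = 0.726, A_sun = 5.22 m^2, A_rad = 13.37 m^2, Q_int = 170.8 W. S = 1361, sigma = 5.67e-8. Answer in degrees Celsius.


Numerator = alpha*S*A_sun + Q_int = 0.499*1361*5.22 + 170.8 = 3715.9056 W
Denominator = eps*sigma*A_rad = 0.726*5.67e-8*13.37 = 5.5036535e-07 W/K^4
T^4 = 6.7517069e+09 K^4
T = 286.6510 K = 13.5010 C

13.5010 degrees Celsius


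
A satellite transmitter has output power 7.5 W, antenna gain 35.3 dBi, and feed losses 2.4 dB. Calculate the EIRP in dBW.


Pt = 7.5 W = 8.7506 dBW
EIRP = Pt_dBW + Gt - losses = 8.7506 + 35.3 - 2.4 = 41.6506 dBW

41.6506 dBW


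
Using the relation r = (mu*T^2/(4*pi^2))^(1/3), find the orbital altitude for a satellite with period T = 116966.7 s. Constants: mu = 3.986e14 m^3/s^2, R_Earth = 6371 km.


T = 116966.7 s
r = (mu*T^2/(4*pi^2))^(1/3) = (3.986e14 * 116966.7^2 / (4*pi^2))^(1/3)
r = 5.1693271e+07 m = 51693.2706 km
alt = r - R_E = 51693.2706 - 6371 = 45322.2706 km

45322.2706 km


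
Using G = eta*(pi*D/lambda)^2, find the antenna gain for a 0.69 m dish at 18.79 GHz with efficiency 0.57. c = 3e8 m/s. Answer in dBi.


lambda = c/f = 3e8 / 1.879e+10 = 0.01596594 m
G = eta*(pi*D/lambda)^2 = 0.57*(pi*0.69/0.01596594)^2
G = 10507.1234 (linear)
G = 10*log10(10507.1234) = 40.2148 dBi

40.2148 dBi


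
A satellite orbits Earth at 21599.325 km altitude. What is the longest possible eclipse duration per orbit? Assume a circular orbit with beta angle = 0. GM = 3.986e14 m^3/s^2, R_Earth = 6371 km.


r = 27970.3250 km
T = 775.9009 min
Eclipse fraction = arcsin(R_E/r)/pi = arcsin(6371.0000/27970.3250)/pi
= arcsin(0.2277771)/pi = 0.07314576
Eclipse duration = 0.07314576 * 775.9009 = 56.7539 min

56.7539 minutes


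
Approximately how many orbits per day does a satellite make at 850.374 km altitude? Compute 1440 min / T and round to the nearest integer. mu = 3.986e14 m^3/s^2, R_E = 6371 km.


r = 7.221374e+06 m
T = 2*pi*sqrt(r^3/mu) = 6107.1836 s = 101.7864 min
revs/day = 1440 / 101.7864 = 14.1473
Rounded: 14 revolutions per day

14 revolutions per day


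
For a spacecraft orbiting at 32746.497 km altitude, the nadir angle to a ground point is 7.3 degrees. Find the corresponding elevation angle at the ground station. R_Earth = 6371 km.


r = R_E + alt = 39117.4970 km
Law of sines in the satellite / Earth-center / ground-point triangle:
  sin(nadir)/R_E = sin(90 + el)/r  =>  cos(el) = (r/R_E)*sin(nadir)
cos(el) = (39117.4970 / 6371.0000) * sin(7.3 deg) = 0.7801679
el = arccos(0.7801679) = 38.7241 deg
(Earth-central angle = 90 - nadir - el = 43.9759 deg)

38.7241 degrees


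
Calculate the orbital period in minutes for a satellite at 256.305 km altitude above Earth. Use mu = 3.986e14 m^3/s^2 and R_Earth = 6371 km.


r = 6627.3050 km = 6.627305e+06 m
T = 2*pi*sqrt(r^3/mu) = 2*pi*sqrt(2.91079e+20 / 3.986e14)
T = 5369.2875 s = 89.4881 min

89.4881 minutes


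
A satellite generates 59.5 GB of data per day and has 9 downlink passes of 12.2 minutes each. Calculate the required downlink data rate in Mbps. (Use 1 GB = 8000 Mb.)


total contact time = 9 * 12.2 * 60 = 6588.0000 s
data = 59.5 GB = 476000.0000 Mb
rate = 476000.0000 / 6588.0000 = 72.2526 Mbps

72.2526 Mbps


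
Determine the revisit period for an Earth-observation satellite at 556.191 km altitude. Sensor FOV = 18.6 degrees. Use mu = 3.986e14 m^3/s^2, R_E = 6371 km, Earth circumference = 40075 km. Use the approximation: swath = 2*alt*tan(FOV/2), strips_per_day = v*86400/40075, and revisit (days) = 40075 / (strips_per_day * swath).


swath = 2*556.191*tan(0.1623156) = 182.1595 km
v = sqrt(mu/r) = 7585.6022 m/s = 7.5856 km/s
strips/day = v*86400/40075 = 7.5856*86400/40075 = 16.3542
coverage/day = strips * swath = 16.3542 * 182.1595 = 2979.0802 km
revisit = 40075 / 2979.0802 = 13.4521 days

13.4521 days


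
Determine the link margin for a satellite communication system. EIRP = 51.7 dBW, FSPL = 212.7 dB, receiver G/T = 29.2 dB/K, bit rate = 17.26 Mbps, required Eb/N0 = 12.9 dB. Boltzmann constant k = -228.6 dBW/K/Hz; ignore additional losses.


C/N0 = EIRP - FSPL + G/T - k = 51.7 - 212.7 + 29.2 - (-228.6)
C/N0 = 96.8000 dB-Hz
R_b = 17.26 Mbps = 1.726e+07 bps -> 10*log10(R_b) = 72.3704 dB-Hz
Eb/N0 = C/N0 - 10*log10(R_b) = 96.8000 - 72.3704 = 24.4296 dB
Margin = Eb/N0 - Eb/N0_req = 24.4296 - 12.9 = 11.5296 dB (link closes)

11.5296 dB


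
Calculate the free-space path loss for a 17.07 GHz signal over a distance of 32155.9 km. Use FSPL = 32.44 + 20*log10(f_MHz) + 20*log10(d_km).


f = 17.07 GHz = 17070.0000 MHz
d = 32155.9 km
FSPL = 32.44 + 20*log10(17070.0000) + 20*log10(32155.9)
FSPL = 32.44 + 84.6447 + 90.1452
FSPL = 207.2299 dB

207.2299 dB


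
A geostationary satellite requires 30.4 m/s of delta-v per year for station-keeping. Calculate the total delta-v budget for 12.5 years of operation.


dV = rate * years = 30.4 * 12.5
dV = 380.0000 m/s

380.0000 m/s


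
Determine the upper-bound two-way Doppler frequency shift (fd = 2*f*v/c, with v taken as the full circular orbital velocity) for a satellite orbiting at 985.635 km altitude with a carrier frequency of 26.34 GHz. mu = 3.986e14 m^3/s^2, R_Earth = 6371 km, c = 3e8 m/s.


r = 7.356635e+06 m
v = sqrt(mu/r) = 7360.8682 m/s (worst-case radial velocity)
f = 26.34 GHz = 2.634e+10 Hz
fd = 2*f*v/c = 2*2.634e+10*7360.8682/3.0e+08
fd = 1.2925685e+06 Hz

1.2926e+06 Hz


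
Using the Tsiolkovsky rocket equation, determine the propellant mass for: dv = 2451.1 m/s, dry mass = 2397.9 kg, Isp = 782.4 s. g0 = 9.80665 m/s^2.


ve = Isp * g0 = 782.4 * 9.80665 = 7672.722960 m/s
mass ratio = exp(dv/ve) = exp(2451.1/7672.722960) = 1.37637928
m_prop = m_dry * (mr - 1) = 2397.9 * (1.37637928 - 1)
m_prop = 902.5199 kg

902.5199 kg


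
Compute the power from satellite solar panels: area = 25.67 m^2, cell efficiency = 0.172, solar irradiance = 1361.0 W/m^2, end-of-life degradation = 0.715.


P = area * eta * S * degradation
P = 25.67 * 0.172 * 1361.0 * 0.715
P = 4296.5363 W

4296.5363 W


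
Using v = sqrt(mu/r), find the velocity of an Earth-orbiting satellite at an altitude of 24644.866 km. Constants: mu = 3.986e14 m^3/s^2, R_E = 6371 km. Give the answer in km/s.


r = R_E + alt = 6371.0 + 24644.866 = 31015.8660 km = 3.1015866e+07 m
v = sqrt(mu/r) = sqrt(3.986e14 / 3.1015866e+07) = 3584.8971 m/s = 3.5849 km/s

3.5849 km/s


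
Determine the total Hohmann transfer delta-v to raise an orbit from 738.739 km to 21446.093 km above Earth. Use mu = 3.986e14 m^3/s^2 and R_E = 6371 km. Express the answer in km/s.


r1 = 7109.7390 km = 7.109739e+06 m
r2 = 27817.0930 km = 2.7817093e+07 m
dv1 = sqrt(mu/r1)*(sqrt(2*r2/(r1+r2)) - 1) = 1962.4420 m/s
dv2 = sqrt(mu/r2)*(1 - sqrt(2*r1/(r1+r2))) = 1370.0869 m/s
total dv = |dv1| + |dv2| = 1962.4420 + 1370.0869 = 3332.5288 m/s = 3.3325 km/s

3.3325 km/s


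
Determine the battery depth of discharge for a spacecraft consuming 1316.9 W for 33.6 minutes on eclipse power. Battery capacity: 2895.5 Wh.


E_used = P * t / 60 = 1316.9 * 33.6 / 60 = 737.4640 Wh
DOD = E_used / E_total * 100 = 737.4640 / 2895.5 * 100
DOD = 25.4693 %

25.4693 %


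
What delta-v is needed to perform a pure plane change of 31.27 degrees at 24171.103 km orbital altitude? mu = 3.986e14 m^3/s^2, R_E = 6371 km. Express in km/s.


r = 30542.1030 km = 3.0542103e+07 m
V = sqrt(mu/r) = 3612.5942 m/s
di = 31.27 deg = 0.5457645 rad
dV = 2*V*sin(di/2) = 2*3612.5942*sin(0.2728822)
dV = 1947.2470 m/s = 1.9472 km/s

1.9472 km/s


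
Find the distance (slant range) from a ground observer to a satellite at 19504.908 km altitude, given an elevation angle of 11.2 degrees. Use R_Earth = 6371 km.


h = 19504.908 km, el = 11.2 deg
d = -R_E*sin(el) + sqrt((R_E*sin(el))^2 + 2*R_E*h + h^2)
d = -6371.0000*sin(0.1954769) + sqrt((6371.0000*0.1942344)^2 + 2*6371.0000*19504.908 + 19504.908^2)
d = 23872.3776 km

23872.3776 km


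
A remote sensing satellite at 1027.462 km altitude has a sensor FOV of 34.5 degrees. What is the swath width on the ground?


FOV = 34.5 deg = 0.6021386 rad
swath = 2 * alt * tan(FOV/2) = 2 * 1027.462 * tan(0.3010693)
swath = 2 * 1027.462 * 0.3105083
swath = 638.0709 km

638.0709 km


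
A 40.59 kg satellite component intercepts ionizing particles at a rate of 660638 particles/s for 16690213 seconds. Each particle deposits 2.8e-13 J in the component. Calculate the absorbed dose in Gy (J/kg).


Total energy deposited = rate * time * E_per
  = 660638 * 16690213 * 2.8e-13 = 3.0873 J
Dose = E_total / mass = 3.0873 / 40.59
Dose = 0.07606142 Gy

0.0761 Gy


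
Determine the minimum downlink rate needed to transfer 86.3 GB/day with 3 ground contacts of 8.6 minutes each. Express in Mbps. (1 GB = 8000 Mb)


total contact time = 3 * 8.6 * 60 = 1548.0000 s
data = 86.3 GB = 690400.0000 Mb
rate = 690400.0000 / 1548.0000 = 445.9948 Mbps

445.9948 Mbps


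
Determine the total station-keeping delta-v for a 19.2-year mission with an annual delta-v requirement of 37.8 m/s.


dV = rate * years = 37.8 * 19.2
dV = 725.7600 m/s

725.7600 m/s


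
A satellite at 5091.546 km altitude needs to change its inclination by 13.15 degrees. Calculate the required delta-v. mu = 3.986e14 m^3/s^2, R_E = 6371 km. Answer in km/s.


r = 11462.5460 km = 1.1462546e+07 m
V = sqrt(mu/r) = 5896.9589 m/s
di = 13.15 deg = 0.2295108 rad
dV = 2*V*sin(di/2) = 2*5896.9589*sin(0.1147554)
dV = 1350.4472 m/s = 1.3504 km/s

1.3504 km/s


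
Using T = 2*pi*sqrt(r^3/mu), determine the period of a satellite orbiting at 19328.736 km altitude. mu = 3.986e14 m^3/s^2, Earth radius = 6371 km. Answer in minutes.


r = 25699.7360 km = 2.5699736e+07 m
T = 2*pi*sqrt(r^3/mu) = 2*pi*sqrt(1.697407e+22 / 3.986e14)
T = 41001.9219 s = 683.3654 min

683.3654 minutes


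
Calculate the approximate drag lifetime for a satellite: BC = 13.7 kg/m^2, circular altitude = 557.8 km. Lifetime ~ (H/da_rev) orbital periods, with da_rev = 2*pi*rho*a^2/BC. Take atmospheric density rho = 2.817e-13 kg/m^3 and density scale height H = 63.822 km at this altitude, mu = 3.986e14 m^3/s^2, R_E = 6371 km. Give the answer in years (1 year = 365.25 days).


a = R_E + alt = 6928.8000 km = 6.9288e+06 m
da_rev = 2*pi*rho*a^2/BC = 2*pi*2.817e-13*(6.9288e+06)^2/13.7 = 6.202435 m per revolution
N = H/da_rev = 63822.0000 m / 6.202435 m = 10289.8302 revolutions
P = 2*pi*sqrt(a^3/mu) = 5739.8198 s
lifetime = N*P = 10289.8302 * 5739.8198 = 5.9061772e+07 s = 683.5853 days
years = 683.5853 / 365.25 = 1.8716 years

1.8716 years


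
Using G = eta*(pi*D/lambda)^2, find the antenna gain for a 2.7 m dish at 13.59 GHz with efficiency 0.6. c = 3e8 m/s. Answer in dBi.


lambda = c/f = 3e8 / 1.359e+10 = 0.02207506 m
G = eta*(pi*D/lambda)^2 = 0.6*(pi*2.7/0.02207506)^2
G = 88588.0064 (linear)
G = 10*log10(88588.0064) = 49.4737 dBi

49.4737 dBi


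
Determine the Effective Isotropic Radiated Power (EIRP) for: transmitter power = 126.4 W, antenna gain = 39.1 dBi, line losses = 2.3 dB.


Pt = 126.4 W = 21.0175 dBW
EIRP = Pt_dBW + Gt - losses = 21.0175 + 39.1 - 2.3 = 57.8175 dBW

57.8175 dBW


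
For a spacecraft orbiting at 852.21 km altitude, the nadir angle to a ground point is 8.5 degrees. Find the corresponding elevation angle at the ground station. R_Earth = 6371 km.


r = R_E + alt = 7223.2100 km
Law of sines in the satellite / Earth-center / ground-point triangle:
  sin(nadir)/R_E = sin(90 + el)/r  =>  cos(el) = (r/R_E)*sin(nadir)
cos(el) = (7223.2100 / 6371.0000) * sin(8.5 deg) = 0.167581
el = arccos(0.167581) = 80.3528 deg
(Earth-central angle = 90 - nadir - el = 1.1472 deg)

80.3528 degrees


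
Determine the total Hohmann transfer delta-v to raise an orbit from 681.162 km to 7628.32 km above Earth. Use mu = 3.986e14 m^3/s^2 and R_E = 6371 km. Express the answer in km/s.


r1 = 7052.1620 km = 7.052162e+06 m
r2 = 13999.3200 km = 1.399932e+07 m
dv1 = sqrt(mu/r1)*(sqrt(2*r2/(r1+r2)) - 1) = 1152.2205 m/s
dv2 = sqrt(mu/r2)*(1 - sqrt(2*r1/(r1+r2))) = 968.3205 m/s
total dv = |dv1| + |dv2| = 1152.2205 + 968.3205 = 2120.5410 m/s = 2.1205 km/s

2.1205 km/s


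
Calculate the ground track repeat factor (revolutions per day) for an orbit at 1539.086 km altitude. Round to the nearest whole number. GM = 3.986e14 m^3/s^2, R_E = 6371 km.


r = 7.910086e+06 m
T = 2*pi*sqrt(r^3/mu) = 7001.3700 s = 116.6895 min
revs/day = 1440 / 116.6895 = 12.3404
Rounded: 12 revolutions per day

12 revolutions per day


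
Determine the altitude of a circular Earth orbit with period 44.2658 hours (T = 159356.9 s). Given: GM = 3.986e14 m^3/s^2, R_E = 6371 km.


T = 159356.9 s
r = (mu*T^2/(4*pi^2))^(1/3) = (3.986e14 * 159356.9^2 / (4*pi^2))^(1/3)
r = 6.3529158e+07 m = 63529.1582 km
alt = r - R_E = 63529.1582 - 6371 = 57158.1582 km

57158.1582 km


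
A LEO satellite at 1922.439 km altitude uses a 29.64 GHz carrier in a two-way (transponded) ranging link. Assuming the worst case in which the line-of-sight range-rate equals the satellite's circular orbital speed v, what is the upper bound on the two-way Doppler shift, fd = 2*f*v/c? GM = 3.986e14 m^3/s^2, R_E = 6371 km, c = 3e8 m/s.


r = 8.293439e+06 m
v = sqrt(mu/r) = 6932.6826 m/s (worst-case radial velocity)
f = 29.64 GHz = 2.964e+10 Hz
fd = 2*f*v/c = 2*2.964e+10*6932.6826/3.0e+08
fd = 1.3698981e+06 Hz

1.3699e+06 Hz


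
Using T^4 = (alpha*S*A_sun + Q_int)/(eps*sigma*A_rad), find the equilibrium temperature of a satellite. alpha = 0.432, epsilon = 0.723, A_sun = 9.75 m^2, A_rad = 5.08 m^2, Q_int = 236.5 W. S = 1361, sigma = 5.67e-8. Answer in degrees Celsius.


Numerator = alpha*S*A_sun + Q_int = 0.432*1361*9.75 + 236.5 = 5969.0320 W
Denominator = eps*sigma*A_rad = 0.723*5.67e-8*5.08 = 2.0825003e-07 W/K^4
T^4 = 2.8662815e+10 K^4
T = 411.4620 K = 138.3120 C

138.3120 degrees Celsius


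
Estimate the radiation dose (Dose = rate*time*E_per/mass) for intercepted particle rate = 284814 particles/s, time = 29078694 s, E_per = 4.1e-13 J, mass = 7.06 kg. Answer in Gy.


Total energy deposited = rate * time * E_per
  = 284814 * 29078694 * 4.1e-13 = 3.3956 J
Dose = E_total / mass = 3.3956 / 7.06
Dose = 0.4809671 Gy

0.4810 Gy


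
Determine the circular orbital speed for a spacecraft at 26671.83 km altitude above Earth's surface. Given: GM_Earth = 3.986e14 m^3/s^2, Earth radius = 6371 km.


r = R_E + alt = 6371.0 + 26671.83 = 33042.8300 km = 3.304283e+07 m
v = sqrt(mu/r) = sqrt(3.986e14 / 3.304283e+07) = 3473.2019 m/s = 3.4732 km/s

3.4732 km/s


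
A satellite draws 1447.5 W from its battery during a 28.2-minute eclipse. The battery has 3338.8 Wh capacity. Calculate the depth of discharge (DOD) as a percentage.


E_used = P * t / 60 = 1447.5 * 28.2 / 60 = 680.3250 Wh
DOD = E_used / E_total * 100 = 680.3250 / 3338.8 * 100
DOD = 20.3763 %

20.3763 %


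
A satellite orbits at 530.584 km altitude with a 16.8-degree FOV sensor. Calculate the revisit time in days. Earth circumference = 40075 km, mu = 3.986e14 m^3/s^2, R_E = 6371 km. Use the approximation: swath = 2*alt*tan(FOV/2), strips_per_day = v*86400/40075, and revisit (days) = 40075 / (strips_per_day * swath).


swath = 2*530.584*tan(0.1466077) = 156.6997 km
v = sqrt(mu/r) = 7599.6617 m/s = 7.5997 km/s
strips/day = v*86400/40075 = 7.5997*86400/40075 = 16.3845
coverage/day = strips * swath = 16.3845 * 156.6997 = 2567.4531 km
revisit = 40075 / 2567.4531 = 15.6089 days

15.6089 days


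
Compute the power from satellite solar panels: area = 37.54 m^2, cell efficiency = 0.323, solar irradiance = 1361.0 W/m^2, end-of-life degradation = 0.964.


P = area * eta * S * degradation
P = 37.54 * 0.323 * 1361.0 * 0.964
P = 15908.5995 W

15908.5995 W


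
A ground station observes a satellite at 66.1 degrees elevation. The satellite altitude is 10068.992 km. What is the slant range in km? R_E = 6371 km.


h = 10068.992 km, el = 66.1 deg
d = -R_E*sin(el) + sqrt((R_E*sin(el))^2 + 2*R_E*h + h^2)
d = -6371.0000*sin(1.1537) + sqrt((6371.0000*0.914254)^2 + 2*6371.0000*10068.992 + 10068.992^2)
d = 10411.3887 km

10411.3887 km


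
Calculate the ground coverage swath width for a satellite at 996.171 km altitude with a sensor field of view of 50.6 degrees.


FOV = 50.6 deg = 0.8831366 rad
swath = 2 * alt * tan(FOV/2) = 2 * 996.171 * tan(0.4415683)
swath = 2 * 996.171 * 0.4726978
swath = 941.7757 km

941.7757 km


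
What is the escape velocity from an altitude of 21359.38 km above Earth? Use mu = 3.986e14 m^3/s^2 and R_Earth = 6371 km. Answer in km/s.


r = 6371.0 + 21359.38 = 27730.3800 km = 2.773038e+07 m
v_esc = sqrt(2*mu/r) = sqrt(2*3.986e14 / 2.773038e+07)
v_esc = 5361.7398 m/s = 5.3617 km/s

5.3617 km/s


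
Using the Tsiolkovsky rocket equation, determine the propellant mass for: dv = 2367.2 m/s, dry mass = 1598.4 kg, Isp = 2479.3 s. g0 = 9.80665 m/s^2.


ve = Isp * g0 = 2479.3 * 9.80665 = 24313.627345 m/s
mass ratio = exp(dv/ve) = exp(2367.2/24313.627345) = 1.10225826
m_prop = m_dry * (mr - 1) = 1598.4 * (1.10225826 - 1)
m_prop = 163.4496 kg

163.4496 kg


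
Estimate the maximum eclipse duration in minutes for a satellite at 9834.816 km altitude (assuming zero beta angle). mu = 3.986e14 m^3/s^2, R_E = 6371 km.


r = 16205.8160 km
T = 342.1892 min
Eclipse fraction = arcsin(R_E/r)/pi = arcsin(6371.0000/16205.8160)/pi
= arcsin(0.3931305)/pi = 0.1286079
Eclipse duration = 0.1286079 * 342.1892 = 44.0082 min

44.0082 minutes


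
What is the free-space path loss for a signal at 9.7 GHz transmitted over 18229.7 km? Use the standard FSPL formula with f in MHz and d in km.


f = 9.7 GHz = 9700.0000 MHz
d = 18229.7 km
FSPL = 32.44 + 20*log10(9700.0000) + 20*log10(18229.7)
FSPL = 32.44 + 79.7354 + 85.2156
FSPL = 197.3910 dB

197.3910 dB


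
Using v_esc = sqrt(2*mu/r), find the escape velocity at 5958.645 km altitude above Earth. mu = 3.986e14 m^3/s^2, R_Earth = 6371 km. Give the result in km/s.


r = 6371.0 + 5958.645 = 12329.6450 km = 1.2329645e+07 m
v_esc = sqrt(2*mu/r) = sqrt(2*3.986e14 / 1.2329645e+07)
v_esc = 8040.9685 m/s = 8.0410 km/s

8.0410 km/s


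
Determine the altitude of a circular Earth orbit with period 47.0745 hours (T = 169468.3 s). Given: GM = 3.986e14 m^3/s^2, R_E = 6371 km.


T = 169468.3 s
r = (mu*T^2/(4*pi^2))^(1/3) = (3.986e14 * 169468.3^2 / (4*pi^2))^(1/3)
r = 6.618885e+07 m = 66188.8498 km
alt = r - R_E = 66188.8498 - 6371 = 59817.8498 km

59817.8498 km


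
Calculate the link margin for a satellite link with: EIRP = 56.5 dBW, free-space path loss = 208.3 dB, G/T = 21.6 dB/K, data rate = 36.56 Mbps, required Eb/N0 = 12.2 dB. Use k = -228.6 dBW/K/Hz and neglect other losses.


C/N0 = EIRP - FSPL + G/T - k = 56.5 - 208.3 + 21.6 - (-228.6)
C/N0 = 98.4000 dB-Hz
R_b = 36.56 Mbps = 3.656e+07 bps -> 10*log10(R_b) = 75.6301 dB-Hz
Eb/N0 = C/N0 - 10*log10(R_b) = 98.4000 - 75.6301 = 22.7699 dB
Margin = Eb/N0 - Eb/N0_req = 22.7699 - 12.2 = 10.5699 dB (link closes)

10.5699 dB


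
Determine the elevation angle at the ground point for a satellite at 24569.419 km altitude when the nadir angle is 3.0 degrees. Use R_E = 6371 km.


r = R_E + alt = 30940.4190 km
Law of sines in the satellite / Earth-center / ground-point triangle:
  sin(nadir)/R_E = sin(90 + el)/r  =>  cos(el) = (r/R_E)*sin(nadir)
cos(el) = (30940.4190 / 6371.0000) * sin(3.0 deg) = 0.2541668
el = arccos(0.2541668) = 75.2758 deg
(Earth-central angle = 90 - nadir - el = 11.7242 deg)

75.2758 degrees


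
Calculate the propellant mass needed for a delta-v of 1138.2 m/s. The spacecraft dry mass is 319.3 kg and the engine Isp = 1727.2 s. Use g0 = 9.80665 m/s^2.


ve = Isp * g0 = 1727.2 * 9.80665 = 16938.045880 m/s
mass ratio = exp(dv/ve) = exp(1138.2/16938.045880) = 1.06950704
m_prop = m_dry * (mr - 1) = 319.3 * (1.06950704 - 1)
m_prop = 22.1936 kg

22.1936 kg


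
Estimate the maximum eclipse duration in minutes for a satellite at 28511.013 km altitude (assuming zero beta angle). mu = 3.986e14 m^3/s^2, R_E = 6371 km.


r = 34882.0130 km
T = 1080.5933 min
Eclipse fraction = arcsin(R_E/r)/pi = arcsin(6371.0000/34882.0130)/pi
= arcsin(0.1826443)/pi = 0.05846566
Eclipse duration = 0.05846566 * 1080.5933 = 63.1776 min

63.1776 minutes


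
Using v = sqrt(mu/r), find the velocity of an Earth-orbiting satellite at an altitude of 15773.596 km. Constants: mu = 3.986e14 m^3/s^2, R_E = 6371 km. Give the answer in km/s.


r = R_E + alt = 6371.0 + 15773.596 = 22144.5960 km = 2.2144596e+07 m
v = sqrt(mu/r) = sqrt(3.986e14 / 2.2144596e+07) = 4242.6262 m/s = 4.2426 km/s

4.2426 km/s


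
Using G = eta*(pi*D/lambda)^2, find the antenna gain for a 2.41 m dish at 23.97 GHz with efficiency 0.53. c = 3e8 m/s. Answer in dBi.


lambda = c/f = 3e8 / 2.397e+10 = 0.01251564 m
G = eta*(pi*D/lambda)^2 = 0.53*(pi*2.41/0.01251564)^2
G = 193956.0178 (linear)
G = 10*log10(193956.0178) = 52.8770 dBi

52.8770 dBi
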